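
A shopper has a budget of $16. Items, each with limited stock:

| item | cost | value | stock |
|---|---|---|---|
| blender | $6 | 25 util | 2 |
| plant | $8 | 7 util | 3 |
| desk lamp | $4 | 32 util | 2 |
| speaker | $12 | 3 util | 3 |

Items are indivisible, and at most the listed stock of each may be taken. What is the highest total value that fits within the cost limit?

Best selections within cost 16 and stock limits:
- 1×blender + 2×desk lamp: cost 14, value 89
- 2×blender + 1×desk lamp: cost 16, value 82
- 1×plant + 2×desk lamp: cost 16, value 71
- 2×desk lamp: cost 8, value 64
Best: 89 util.

89 util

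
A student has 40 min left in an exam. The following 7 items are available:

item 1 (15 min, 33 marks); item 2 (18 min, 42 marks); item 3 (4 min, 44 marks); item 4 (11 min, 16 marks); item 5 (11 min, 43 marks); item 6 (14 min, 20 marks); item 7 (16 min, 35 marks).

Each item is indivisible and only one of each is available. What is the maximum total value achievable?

129 marks

This is a 0/1 knapsack; check combinations near the capacity.
- item 2+item 3+item 5: time 18+4+11=33, value 42+44+43=129
- item 3+item 4+item 5+item 6: time 4+11+11+14=40, value 44+16+43+20=123
- item 3+item 5+item 7: time 4+11+16=31, value 44+43+35=122
- item 2+item 3+item 7: time 18+4+16=38, value 42+44+35=121
- item 1+item 3+item 5: time 15+4+11=30, value 33+44+43=120
Best: 129 marks.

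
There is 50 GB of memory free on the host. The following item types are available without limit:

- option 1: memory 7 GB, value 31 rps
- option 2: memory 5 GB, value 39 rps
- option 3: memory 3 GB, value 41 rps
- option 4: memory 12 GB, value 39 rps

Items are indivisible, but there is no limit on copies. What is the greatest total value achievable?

656 rps

Best value-per-unit is option 3 at 41/3, and filling with it alone uses memory 16×3=48. No mix of the others beats 16×41 = 656.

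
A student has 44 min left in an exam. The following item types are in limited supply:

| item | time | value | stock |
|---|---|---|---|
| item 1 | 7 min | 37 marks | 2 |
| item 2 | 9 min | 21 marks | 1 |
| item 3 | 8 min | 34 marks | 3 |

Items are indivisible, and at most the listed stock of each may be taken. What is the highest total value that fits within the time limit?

Top feasible selections:
- 2×item 1 + 3×item 3: time 38, value 176
- 2×item 1 + 1×item 2 + 2×item 3: time 39, value 163
- 1×item 1 + 1×item 2 + 3×item 3: time 40, value 160
Best: 176 marks.

176 marks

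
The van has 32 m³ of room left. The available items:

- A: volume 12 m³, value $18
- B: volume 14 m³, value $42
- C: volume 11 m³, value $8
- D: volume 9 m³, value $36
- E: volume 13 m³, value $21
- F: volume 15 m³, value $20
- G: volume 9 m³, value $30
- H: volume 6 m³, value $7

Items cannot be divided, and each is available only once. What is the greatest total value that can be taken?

$108

Check high-value combinations within 32 m³:
- B+D+G: volume 14+9+9=32, value 42+36+30=108
- D+E+G: volume 9+13+9=31, value 36+21+30=87
- B+D+H: volume 14+9+6=29, value 42+36+7=85
- A+D+G: volume 12+9+9=30, value 18+36+30=84
- B+G+H: volume 14+9+6=29, value 42+30+7=79
Best: $108.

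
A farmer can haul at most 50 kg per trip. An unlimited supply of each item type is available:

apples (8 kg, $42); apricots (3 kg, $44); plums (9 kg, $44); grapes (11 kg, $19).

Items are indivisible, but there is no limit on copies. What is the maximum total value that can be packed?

$704

Best value-per-unit is apricots at 44/3, and filling with it alone uses weight 16×3=48. No mix of the others beats 16×44 = 704.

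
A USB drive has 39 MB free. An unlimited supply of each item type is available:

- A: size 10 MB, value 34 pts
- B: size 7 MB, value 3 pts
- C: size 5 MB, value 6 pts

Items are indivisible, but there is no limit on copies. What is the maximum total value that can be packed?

108 pts

Best value-per-unit is A at 34/10; filling with it alone gives 3×34 = 102.
Optimal mix: 3×A + 1×C → size 35, value 108.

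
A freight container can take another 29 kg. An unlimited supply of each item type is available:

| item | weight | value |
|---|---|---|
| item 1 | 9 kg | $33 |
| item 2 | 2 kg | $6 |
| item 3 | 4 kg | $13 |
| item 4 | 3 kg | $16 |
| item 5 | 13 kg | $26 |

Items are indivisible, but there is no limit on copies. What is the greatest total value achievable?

Best value-per-unit is item 4 at 16/3; filling with it alone gives 9×16 = 144.
Optimal mix: 1×item 2 + 9×item 4 → weight 29, value 150.

$150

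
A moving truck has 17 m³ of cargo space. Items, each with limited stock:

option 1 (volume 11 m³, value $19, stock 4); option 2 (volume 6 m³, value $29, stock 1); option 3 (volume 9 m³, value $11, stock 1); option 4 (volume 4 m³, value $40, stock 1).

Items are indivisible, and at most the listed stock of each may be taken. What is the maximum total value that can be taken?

Best selections within volume 17 and stock limits:
- 1×option 2 + 1×option 4: volume 10, value 69
- 1×option 1 + 1×option 4: volume 15, value 59
Best: $69.

$69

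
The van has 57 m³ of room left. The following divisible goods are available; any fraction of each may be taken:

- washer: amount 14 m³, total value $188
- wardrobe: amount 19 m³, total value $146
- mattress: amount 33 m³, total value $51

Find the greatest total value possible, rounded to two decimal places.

Take in order of value per unit:
- washer (188/14 per unit): all 14 → value 188, running total 188.00
- wardrobe (146/19 per unit): all 19 → value 146, running total 334.00
- mattress (51/33 per unit): 24 of 33 → value 24×51/33 = 37.0909, running total 371.09
Total 371.09.

371.09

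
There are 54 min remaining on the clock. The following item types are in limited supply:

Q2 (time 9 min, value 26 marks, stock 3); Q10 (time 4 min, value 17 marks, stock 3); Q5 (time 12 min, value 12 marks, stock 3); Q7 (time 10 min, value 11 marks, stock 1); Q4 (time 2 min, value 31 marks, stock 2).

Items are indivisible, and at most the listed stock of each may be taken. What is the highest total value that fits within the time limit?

Best selections within time 54 and stock limits:
- 3×Q2 + 3×Q10 + 1×Q7 + 2×Q4: time 53, value 202
- 3×Q2 + 3×Q10 + 2×Q4: time 43, value 191
- 3×Q2 + 2×Q10 + 1×Q5 + 2×Q4: time 51, value 186
- 3×Q2 + 2×Q10 + 1×Q7 + 2×Q4: time 49, value 185
Best: 202 marks.

202 marks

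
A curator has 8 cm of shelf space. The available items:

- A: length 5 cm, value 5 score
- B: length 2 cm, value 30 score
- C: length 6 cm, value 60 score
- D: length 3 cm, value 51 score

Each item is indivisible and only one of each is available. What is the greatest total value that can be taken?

Check high-value combinations within 8 cm:
- B+C: length 2+6=8, value 30+60=90
- B+D: length 2+3=5, value 30+51=81
- C: length 6, value 60
- A+D: length 5+3=8, value 5+51=56
- D: length 3, value 51
Best: 90 score.

90 score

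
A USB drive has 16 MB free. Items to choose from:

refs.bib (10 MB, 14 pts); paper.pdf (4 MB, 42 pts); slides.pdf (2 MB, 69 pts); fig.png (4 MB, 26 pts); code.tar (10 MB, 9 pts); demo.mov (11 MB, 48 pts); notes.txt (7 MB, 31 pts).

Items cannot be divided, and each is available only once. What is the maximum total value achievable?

Check high-value combinations within 16 MB:
- paper.pdf+slides.pdf+notes.txt: size 4+2+7=13, value 42+69+31=142
- paper.pdf+slides.pdf+fig.png: size 4+2+4=10, value 42+69+26=137
- slides.pdf+fig.png+notes.txt: size 2+4+7=13, value 69+26+31=126
- refs.bib+paper.pdf+slides.pdf: size 10+4+2=16, value 14+42+69=125
- paper.pdf+slides.pdf+code.tar: size 4+2+10=16, value 42+69+9=120
Best: 142 pts.

142 pts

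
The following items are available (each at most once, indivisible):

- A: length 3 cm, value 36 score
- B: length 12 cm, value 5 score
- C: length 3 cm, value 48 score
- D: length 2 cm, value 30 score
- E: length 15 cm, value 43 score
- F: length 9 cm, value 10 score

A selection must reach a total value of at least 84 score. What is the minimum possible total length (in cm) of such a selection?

Subsets with value ≥ 84, sorted by total length:
- A+C: length 6, value 84
- A+C+D: length 8, value 114
Minimum length: 6 cm.

6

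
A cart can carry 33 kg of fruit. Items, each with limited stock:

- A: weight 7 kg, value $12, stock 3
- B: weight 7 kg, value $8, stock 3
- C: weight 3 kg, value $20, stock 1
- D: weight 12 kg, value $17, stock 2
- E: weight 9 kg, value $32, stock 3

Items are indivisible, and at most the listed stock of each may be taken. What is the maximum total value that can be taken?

$116

Top feasible selections:
- 1×C + 3×E: weight 30, value 116
- 1×C + 1×D + 2×E: weight 33, value 101
Best: $116.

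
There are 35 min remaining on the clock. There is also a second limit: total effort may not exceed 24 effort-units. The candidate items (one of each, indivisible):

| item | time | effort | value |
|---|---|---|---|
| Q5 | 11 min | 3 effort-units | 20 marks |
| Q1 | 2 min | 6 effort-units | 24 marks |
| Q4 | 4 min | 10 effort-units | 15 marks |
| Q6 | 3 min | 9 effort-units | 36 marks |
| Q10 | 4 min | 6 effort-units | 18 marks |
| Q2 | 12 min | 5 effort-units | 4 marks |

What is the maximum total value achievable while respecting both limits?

Feasible sets respecting both limits:
- Q5+Q1+Q6+Q10: time 20, effort 24, value 98
- Q5+Q1+Q6+Q2: time 28, effort 23, value 84
- Q5+Q1+Q6: time 16, effort 18, value 80
- Q1+Q6+Q10: time 9, effort 21, value 78
Best: 98 marks.

98 marks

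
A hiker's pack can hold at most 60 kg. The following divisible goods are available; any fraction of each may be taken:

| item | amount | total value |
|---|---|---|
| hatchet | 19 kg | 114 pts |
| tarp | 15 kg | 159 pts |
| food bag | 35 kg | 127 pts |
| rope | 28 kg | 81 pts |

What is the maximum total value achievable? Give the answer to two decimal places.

Take in order of value per unit:
- tarp (159/15 per unit): all 15 → value 159, running total 159.00
- hatchet (114/19 per unit): all 19 → value 114, running total 273.00
- food bag (127/35 per unit): 26 of 35 → value 26×127/35 = 94.3429, running total 367.34
Total 367.34.

367.34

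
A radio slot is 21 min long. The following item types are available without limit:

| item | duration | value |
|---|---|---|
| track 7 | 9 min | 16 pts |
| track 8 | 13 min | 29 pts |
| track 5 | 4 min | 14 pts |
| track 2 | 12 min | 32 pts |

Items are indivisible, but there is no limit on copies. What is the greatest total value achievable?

Best value-per-unit is track 5 at 14/4, and filling with it alone uses duration 5×4=20. No mix of the others beats 5×14 = 70.

70 pts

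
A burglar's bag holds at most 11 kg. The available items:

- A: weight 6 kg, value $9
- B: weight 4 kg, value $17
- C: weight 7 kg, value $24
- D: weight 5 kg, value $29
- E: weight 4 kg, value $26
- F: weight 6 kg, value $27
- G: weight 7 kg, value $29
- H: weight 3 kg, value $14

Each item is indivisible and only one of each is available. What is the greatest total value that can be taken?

This is a 0/1 knapsack; check combinations near the capacity.
- B+E+H: weight 4+4+3=11, value 17+26+14=57
- D+F: weight 5+6=11, value 29+27=56
- D+E: weight 5+4=9, value 29+26=55
- E+G: weight 4+7=11, value 26+29=55
Best: $57.

$57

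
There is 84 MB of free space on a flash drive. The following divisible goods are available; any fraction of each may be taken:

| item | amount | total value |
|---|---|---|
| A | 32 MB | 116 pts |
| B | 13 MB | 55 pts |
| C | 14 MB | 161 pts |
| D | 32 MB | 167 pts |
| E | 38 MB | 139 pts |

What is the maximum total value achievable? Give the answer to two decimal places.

474.45

Take in order of value per unit:
- C (161/14 per unit): all 14 → value 161, running total 161.00
- D (167/32 per unit): all 32 → value 167, running total 328.00
- B (55/13 per unit): all 13 → value 55, running total 383.00
- E (139/38 per unit): 25 of 38 → value 25×139/38 = 91.4474, running total 474.45
Total 474.45.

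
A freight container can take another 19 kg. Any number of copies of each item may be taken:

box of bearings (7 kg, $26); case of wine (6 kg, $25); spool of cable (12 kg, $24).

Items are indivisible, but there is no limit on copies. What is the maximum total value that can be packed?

$76

Best value-per-unit is case of wine at 25/6; filling with it alone gives 3×25 = 75.
Optimal mix: 1×box of bearings + 2×case of wine → weight 19, value 76.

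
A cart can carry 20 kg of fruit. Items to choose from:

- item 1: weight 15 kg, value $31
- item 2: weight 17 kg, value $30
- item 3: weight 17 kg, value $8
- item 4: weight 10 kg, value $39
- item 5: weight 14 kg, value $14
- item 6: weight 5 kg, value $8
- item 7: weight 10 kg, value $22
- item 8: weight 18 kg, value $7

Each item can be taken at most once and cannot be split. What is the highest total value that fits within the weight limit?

This is a 0/1 knapsack; check combinations near the capacity.
- item 4+item 7: weight 10+10=20, value 39+22=61
- item 4+item 6: weight 10+5=15, value 39+8=47
- item 4: weight 10, value 39
Best: $61.

$61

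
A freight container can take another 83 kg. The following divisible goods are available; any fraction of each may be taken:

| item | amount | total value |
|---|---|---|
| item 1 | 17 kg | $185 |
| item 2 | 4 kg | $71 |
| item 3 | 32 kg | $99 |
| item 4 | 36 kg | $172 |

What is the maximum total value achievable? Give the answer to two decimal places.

Take in order of value per unit:
- item 2 (71/4 per unit): all 4 → value 71, running total 71.00
- item 1 (185/17 per unit): all 17 → value 185, running total 256.00
- item 4 (172/36 per unit): all 36 → value 172, running total 428.00
- item 3 (99/32 per unit): 26 of 32 → value 26×99/32 = 80.4375, running total 508.44
Total 508.44.

508.44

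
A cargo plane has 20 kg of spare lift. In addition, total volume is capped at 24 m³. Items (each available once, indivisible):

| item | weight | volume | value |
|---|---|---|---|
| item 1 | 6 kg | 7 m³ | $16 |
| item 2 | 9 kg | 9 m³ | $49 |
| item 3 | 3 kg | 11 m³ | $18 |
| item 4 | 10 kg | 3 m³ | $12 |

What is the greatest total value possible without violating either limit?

Feasible sets respecting both limits:
- item 2+item 3: weight 12, volume 20, value 67
- item 1+item 2: weight 15, volume 16, value 65
- item 2+item 4: weight 19, volume 12, value 61
Best: $67.

$67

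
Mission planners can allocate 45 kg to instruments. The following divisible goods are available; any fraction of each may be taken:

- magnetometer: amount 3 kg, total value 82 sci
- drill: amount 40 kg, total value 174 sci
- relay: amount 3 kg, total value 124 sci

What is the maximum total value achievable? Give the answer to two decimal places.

375.65

Take in order of value per unit:
- relay (124/3 per unit): all 3 → value 124, running total 124.00
- magnetometer (82/3 per unit): all 3 → value 82, running total 206.00
- drill (174/40 per unit): 39 of 40 → value 39×174/40 = 169.6500, running total 375.65
Total 375.65.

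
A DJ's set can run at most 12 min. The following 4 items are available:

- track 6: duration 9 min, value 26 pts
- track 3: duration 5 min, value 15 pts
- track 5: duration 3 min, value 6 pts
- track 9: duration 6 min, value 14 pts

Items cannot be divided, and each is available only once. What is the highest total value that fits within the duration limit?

Check high-value combinations within 12 min:
- track 6+track 5: duration 9+3=12, value 26+6=32
- track 3+track 9: duration 5+6=11, value 15+14=29
- track 6: duration 9, value 26
- track 3+track 5: duration 5+3=8, value 15+6=21
Best: 32 pts.

32 pts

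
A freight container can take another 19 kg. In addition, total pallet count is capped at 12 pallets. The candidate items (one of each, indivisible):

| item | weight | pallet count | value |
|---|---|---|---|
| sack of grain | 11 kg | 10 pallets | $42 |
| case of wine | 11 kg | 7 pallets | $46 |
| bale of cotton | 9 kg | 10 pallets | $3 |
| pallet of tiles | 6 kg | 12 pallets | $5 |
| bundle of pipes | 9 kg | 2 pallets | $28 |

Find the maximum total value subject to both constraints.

$46

Feasible sets respecting both limits:
- case of wine: weight 11, pallet count 7, value 46
- sack of grain: weight 11, pallet count 10, value 42
- bale of cotton+bundle of pipes: weight 18, pallet count 12, value 31
Best: $46.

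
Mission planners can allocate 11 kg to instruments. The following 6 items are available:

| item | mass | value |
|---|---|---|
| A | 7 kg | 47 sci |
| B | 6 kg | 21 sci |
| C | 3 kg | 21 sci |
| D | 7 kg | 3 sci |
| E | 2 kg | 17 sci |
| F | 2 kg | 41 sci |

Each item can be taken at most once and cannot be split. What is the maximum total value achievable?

This is a 0/1 knapsack; check combinations near the capacity.
- A+E+F: mass 7+2+2=11, value 47+17+41=105
- A+F: mass 7+2=9, value 47+41=88
- B+C+F: mass 6+3+2=11, value 21+21+41=83
Best: 105 sci.

105 sci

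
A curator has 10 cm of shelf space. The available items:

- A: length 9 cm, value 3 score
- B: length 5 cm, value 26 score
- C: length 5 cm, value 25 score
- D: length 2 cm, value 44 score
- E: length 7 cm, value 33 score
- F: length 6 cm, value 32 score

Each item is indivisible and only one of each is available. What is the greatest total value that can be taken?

This is a 0/1 knapsack; check combinations near the capacity.
- D+E: length 2+7=9, value 44+33=77
- D+F: length 2+6=8, value 44+32=76
- B+D: length 5+2=7, value 26+44=70
- C+D: length 5+2=7, value 25+44=69
- B+C: length 5+5=10, value 26+25=51
Best: 77 score.

77 score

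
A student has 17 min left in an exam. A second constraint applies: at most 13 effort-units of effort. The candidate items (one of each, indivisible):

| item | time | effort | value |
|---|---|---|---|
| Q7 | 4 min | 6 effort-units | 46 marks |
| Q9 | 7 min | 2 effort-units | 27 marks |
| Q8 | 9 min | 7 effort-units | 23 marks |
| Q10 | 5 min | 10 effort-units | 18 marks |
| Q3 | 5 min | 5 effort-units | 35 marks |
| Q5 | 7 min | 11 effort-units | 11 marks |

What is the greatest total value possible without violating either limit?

Feasible sets respecting both limits:
- Q7+Q9+Q3: time 16, effort 13, value 108
- Q7+Q3: time 9, effort 11, value 81
- Q7+Q9: time 11, effort 8, value 73
- Q7+Q8: time 13, effort 13, value 69
Best: 108 marks.

108 marks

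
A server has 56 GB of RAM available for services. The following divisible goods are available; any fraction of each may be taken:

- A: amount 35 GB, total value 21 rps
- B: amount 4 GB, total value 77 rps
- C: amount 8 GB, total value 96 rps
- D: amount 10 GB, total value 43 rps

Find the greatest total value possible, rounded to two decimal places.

Take in order of value per unit:
- B (77/4 per unit): all 4 → value 77, running total 77.00
- C (96/8 per unit): all 8 → value 96, running total 173.00
- D (43/10 per unit): all 10 → value 43, running total 216.00
- A (21/35 per unit): 34 of 35 → value 34×21/35 = 20.4000, running total 236.40
Total 236.40.

236.40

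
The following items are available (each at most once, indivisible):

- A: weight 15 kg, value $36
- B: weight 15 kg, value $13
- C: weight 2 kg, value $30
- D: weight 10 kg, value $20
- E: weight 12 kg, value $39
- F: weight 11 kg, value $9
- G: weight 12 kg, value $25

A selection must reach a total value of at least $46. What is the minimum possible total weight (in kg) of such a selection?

12

Subsets with value ≥ 46, sorted by total weight:
- C+D: weight 12, value 50
- C+E: weight 14, value 69
- C+G: weight 14, value 55
Minimum weight: 12 kg.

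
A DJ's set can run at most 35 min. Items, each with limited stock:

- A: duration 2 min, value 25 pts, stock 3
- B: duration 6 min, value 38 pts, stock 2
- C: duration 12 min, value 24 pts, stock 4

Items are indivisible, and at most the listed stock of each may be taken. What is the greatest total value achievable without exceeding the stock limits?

175 pts

Best selections within duration 35 and stock limits:
- 3×A + 2×B + 1×C: duration 30, value 175
- 3×A + 2×B: duration 18, value 151
Best: 175 pts.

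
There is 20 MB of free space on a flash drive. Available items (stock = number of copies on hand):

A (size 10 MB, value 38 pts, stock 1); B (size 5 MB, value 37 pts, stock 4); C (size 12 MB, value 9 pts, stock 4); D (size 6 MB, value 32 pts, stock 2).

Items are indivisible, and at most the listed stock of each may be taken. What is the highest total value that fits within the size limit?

148 pts

Top feasible selections:
- 4×B: size 20, value 148
- 1×A + 2×B: size 20, value 112
Best: 148 pts.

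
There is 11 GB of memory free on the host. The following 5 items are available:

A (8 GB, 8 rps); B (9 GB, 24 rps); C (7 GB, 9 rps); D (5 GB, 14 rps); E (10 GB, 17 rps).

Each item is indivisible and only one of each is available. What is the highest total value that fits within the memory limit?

This is a 0/1 knapsack; check combinations near the capacity.
- B: memory 9, value 24
- E: memory 10, value 17
- D: memory 5, value 14
Best: 24 rps.

24 rps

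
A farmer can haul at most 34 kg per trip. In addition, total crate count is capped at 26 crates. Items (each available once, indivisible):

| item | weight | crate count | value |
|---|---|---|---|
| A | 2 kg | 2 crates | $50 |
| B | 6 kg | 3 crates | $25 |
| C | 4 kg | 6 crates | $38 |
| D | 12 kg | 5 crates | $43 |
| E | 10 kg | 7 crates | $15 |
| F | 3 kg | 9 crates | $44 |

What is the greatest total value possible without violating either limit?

$200

Feasible sets respecting both limits:
- A+B+C+D+F: weight 27, crate count 25, value 200
- A+B+D+E+F: weight 33, crate count 26, value 177
- A+C+D+F: weight 21, crate count 22, value 175
- A+B+C+D+E: weight 34, crate count 23, value 171
Best: $200.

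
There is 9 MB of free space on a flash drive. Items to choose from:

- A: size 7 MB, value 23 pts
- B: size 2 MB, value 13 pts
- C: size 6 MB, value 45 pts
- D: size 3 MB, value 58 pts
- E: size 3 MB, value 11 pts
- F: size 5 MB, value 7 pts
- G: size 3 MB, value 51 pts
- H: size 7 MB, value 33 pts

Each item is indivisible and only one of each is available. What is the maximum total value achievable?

This is a 0/1 knapsack; check combinations near the capacity.
- B+D+G: size 2+3+3=8, value 13+58+51=122
- D+E+G: size 3+3+3=9, value 58+11+51=120
- D+G: size 3+3=6, value 58+51=109
Best: 122 pts.

122 pts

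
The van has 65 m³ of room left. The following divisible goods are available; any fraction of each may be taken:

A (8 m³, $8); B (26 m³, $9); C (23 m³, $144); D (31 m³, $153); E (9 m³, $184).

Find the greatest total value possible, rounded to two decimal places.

Take in order of value per unit:
- E (184/9 per unit): all 9 → value 184, running total 184.00
- C (144/23 per unit): all 23 → value 144, running total 328.00
- D (153/31 per unit): all 31 → value 153, running total 481.00
- A (8/8 per unit): 2 of 8 → value 2×8/8 = 2.0000, running total 483.00
Total 483.00.

483.00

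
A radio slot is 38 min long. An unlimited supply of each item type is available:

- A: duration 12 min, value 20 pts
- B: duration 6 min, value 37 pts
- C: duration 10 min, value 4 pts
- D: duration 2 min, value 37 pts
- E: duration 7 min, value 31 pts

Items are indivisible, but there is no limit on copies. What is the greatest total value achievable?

Best value-per-unit is D at 37/2, and filling with it alone uses duration 19×2=38. No mix of the others beats 19×37 = 703.

703 pts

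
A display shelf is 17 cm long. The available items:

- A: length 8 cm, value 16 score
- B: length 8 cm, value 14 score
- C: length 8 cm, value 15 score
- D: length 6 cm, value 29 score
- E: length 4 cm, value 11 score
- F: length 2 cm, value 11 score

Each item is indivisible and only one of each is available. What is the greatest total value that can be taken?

56 score

This is a 0/1 knapsack; check combinations near the capacity.
- A+D+F: length 8+6+2=16, value 16+29+11=56
- C+D+F: length 8+6+2=16, value 15+29+11=55
- B+D+F: length 8+6+2=16, value 14+29+11=54
- D+E+F: length 6+4+2=12, value 29+11+11=51
Best: 56 score.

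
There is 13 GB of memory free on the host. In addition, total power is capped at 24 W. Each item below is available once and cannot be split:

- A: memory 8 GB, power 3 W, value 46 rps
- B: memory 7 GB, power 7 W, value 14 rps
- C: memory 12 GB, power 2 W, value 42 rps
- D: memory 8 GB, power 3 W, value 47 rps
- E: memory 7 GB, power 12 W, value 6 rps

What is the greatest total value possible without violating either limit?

Feasible sets respecting both limits:
- D: memory 8, power 3, value 47
- A: memory 8, power 3, value 46
- C: memory 12, power 2, value 42
Best: 47 rps.

47 rps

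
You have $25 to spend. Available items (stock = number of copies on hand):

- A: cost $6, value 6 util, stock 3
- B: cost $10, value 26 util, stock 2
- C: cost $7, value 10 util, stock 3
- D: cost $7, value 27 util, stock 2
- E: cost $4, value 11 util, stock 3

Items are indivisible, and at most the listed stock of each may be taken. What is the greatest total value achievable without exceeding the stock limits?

80 util

Top feasible selections:
- 1×B + 2×D: cost 24, value 80
- 2×D + 2×E: cost 22, value 76
- 1×C + 2×D + 1×E: cost 25, value 75
Best: 80 util.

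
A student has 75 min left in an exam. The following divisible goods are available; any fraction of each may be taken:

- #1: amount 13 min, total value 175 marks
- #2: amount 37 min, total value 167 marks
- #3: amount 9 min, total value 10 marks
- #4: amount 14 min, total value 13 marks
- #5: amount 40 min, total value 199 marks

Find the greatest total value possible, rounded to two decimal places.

473.30

Take in order of value per unit:
- #1 (175/13 per unit): all 13 → value 175, running total 175.00
- #5 (199/40 per unit): all 40 → value 199, running total 374.00
- #2 (167/37 per unit): 22 of 37 → value 22×167/37 = 99.2973, running total 473.30
Total 473.30.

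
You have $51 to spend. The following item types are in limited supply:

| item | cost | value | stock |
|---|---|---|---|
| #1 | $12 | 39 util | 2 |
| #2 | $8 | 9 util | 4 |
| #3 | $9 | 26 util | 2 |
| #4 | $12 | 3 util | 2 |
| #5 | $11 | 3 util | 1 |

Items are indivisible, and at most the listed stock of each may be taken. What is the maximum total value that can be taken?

Best selections within cost 51 and stock limits:
- 2×#1 + 1×#2 + 2×#3: cost 50, value 139
- 2×#1 + 2×#3: cost 42, value 130
- 2×#1 + 2×#2 + 1×#3: cost 49, value 122
Best: 139 util.

139 util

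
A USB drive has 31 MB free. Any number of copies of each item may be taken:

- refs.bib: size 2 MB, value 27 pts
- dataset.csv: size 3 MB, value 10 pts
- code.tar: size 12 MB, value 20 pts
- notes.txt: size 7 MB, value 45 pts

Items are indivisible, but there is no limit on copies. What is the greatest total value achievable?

405 pts

Best value-per-unit is refs.bib at 27/2, and filling with it alone uses size 15×2=30. No mix of the others beats 15×27 = 405.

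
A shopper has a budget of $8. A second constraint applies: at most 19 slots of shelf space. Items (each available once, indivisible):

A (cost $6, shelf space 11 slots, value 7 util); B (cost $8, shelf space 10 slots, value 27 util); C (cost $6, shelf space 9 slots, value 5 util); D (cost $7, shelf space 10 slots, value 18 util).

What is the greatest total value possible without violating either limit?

27 util

Feasible sets respecting both limits:
- B: cost 8, shelf space 10, value 27
- D: cost 7, shelf space 10, value 18
- A: cost 6, shelf space 11, value 7
- C: cost 6, shelf space 9, value 5
Best: 27 util.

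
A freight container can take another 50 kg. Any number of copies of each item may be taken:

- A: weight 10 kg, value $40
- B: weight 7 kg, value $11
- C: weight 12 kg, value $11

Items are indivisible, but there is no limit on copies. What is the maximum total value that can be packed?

$200

Best value-per-unit is A at 40/10, and filling with it alone uses weight 5×10=50. No mix of the others beats 5×40 = 200.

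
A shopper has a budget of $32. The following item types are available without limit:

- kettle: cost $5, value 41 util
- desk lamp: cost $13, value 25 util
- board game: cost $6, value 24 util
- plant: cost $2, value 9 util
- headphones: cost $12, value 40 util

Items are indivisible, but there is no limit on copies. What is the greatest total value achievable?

255 util

Best value-per-unit is kettle at 41/5; filling with it alone gives 6×41 = 246.
Optimal mix: 6×kettle + 1×plant → cost 32, value 255.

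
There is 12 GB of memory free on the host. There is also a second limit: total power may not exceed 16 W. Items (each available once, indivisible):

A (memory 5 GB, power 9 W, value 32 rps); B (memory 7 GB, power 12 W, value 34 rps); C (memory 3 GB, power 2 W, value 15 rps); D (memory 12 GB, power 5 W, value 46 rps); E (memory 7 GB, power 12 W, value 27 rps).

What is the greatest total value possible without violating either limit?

49 rps

Feasible sets respecting both limits:
- B+C: memory 10, power 14, value 49
- A+C: memory 8, power 11, value 47
- D: memory 12, power 5, value 46
Best: 49 rps.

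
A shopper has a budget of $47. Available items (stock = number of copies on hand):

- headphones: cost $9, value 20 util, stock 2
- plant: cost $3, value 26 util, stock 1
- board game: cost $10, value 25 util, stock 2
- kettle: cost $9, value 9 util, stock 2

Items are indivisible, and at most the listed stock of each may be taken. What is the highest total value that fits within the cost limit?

116 util

Top feasible selections:
- 2×headphones + 1×plant + 2×board game: cost 41, value 116
- 1×headphones + 1×plant + 2×board game + 1×kettle: cost 41, value 105
Best: 116 util.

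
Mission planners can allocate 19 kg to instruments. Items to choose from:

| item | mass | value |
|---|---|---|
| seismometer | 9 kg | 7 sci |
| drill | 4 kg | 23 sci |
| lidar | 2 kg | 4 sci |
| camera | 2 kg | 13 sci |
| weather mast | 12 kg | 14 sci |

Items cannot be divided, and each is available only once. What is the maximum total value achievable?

50 sci

Check high-value combinations within 19 kg:
- drill+camera+weather mast: mass 4+2+12=18, value 23+13+14=50
- seismometer+drill+lidar+camera: mass 9+4+2+2=17, value 7+23+4+13=47
- seismometer+drill+camera: mass 9+4+2=15, value 7+23+13=43
- drill+lidar+weather mast: mass 4+2+12=18, value 23+4+14=41
Best: 50 sci.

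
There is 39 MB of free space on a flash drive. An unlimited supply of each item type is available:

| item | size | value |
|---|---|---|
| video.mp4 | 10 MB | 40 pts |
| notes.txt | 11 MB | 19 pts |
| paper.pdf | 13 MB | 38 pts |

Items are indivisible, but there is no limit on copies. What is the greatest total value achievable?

Best value-per-unit is video.mp4 at 40/10, and filling with it alone uses size 3×10=30. No mix of the others beats 3×40 = 120.

120 pts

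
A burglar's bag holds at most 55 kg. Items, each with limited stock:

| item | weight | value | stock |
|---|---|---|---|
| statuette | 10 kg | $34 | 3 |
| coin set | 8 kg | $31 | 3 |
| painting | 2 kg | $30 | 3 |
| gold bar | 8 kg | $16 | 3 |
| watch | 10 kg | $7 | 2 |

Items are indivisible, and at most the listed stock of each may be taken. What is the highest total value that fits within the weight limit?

Top feasible selections:
- 3×statuette + 2×coin set + 3×painting: weight 52, value 254
- 2×statuette + 3×coin set + 3×painting: weight 50, value 251
Best: $254.

$254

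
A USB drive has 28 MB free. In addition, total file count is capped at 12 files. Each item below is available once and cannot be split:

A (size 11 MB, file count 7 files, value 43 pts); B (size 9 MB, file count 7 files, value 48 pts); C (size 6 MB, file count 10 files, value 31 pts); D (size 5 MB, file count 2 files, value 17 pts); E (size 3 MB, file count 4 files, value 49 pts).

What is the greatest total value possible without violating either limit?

97 pts

Feasible sets respecting both limits:
- B+E: size 12, file count 11, value 97
- A+E: size 14, file count 11, value 92
- D+E: size 8, file count 6, value 66
- B+D: size 14, file count 9, value 65
Best: 97 pts.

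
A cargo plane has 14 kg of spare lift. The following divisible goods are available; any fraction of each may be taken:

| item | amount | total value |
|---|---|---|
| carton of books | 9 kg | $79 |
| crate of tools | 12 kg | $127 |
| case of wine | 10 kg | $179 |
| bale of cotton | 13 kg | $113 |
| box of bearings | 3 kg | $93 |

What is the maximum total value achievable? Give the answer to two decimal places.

282.58

Take in order of value per unit:
- box of bearings (93/3 per unit): all 3 → value 93, running total 93.00
- case of wine (179/10 per unit): all 10 → value 179, running total 272.00
- crate of tools (127/12 per unit): 1 of 12 → value 1×127/12 = 10.5833, running total 282.58
Total 282.58.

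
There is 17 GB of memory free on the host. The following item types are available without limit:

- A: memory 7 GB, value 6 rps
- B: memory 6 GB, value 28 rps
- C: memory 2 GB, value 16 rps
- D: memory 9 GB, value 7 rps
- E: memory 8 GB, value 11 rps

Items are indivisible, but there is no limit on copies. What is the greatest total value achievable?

128 rps

Best value-per-unit is C at 16/2, and filling with it alone uses memory 8×2=16. No mix of the others beats 8×16 = 128.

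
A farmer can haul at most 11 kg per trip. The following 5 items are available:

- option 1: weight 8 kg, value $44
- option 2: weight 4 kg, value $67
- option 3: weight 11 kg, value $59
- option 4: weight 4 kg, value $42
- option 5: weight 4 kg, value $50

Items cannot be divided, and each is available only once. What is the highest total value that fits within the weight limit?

$117

Check high-value combinations within 11 kg:
- option 2+option 5: weight 4+4=8, value 67+50=117
- option 2+option 4: weight 4+4=8, value 67+42=109
- option 4+option 5: weight 4+4=8, value 42+50=92
- option 2: weight 4, value 67
- option 3: weight 11, value 59
Best: $117.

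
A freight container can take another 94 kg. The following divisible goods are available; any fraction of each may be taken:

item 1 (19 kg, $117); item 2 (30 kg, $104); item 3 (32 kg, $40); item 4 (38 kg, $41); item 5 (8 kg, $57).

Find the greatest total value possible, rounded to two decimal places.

Take in order of value per unit:
- item 5 (57/8 per unit): all 8 → value 57, running total 57.00
- item 1 (117/19 per unit): all 19 → value 117, running total 174.00
- item 2 (104/30 per unit): all 30 → value 104, running total 278.00
- item 3 (40/32 per unit): all 32 → value 40, running total 318.00
- item 4 (41/38 per unit): 5 of 38 → value 5×41/38 = 5.3947, running total 323.39
Total 323.39.

323.39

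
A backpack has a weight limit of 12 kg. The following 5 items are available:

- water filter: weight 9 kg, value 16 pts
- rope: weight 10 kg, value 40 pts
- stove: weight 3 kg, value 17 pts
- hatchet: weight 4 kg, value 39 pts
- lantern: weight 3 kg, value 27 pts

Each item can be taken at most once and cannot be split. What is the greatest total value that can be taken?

Check high-value combinations within 12 kg:
- stove+hatchet+lantern: weight 3+4+3=10, value 17+39+27=83
- hatchet+lantern: weight 4+3=7, value 39+27=66
- stove+hatchet: weight 3+4=7, value 17+39=56
- stove+lantern: weight 3+3=6, value 17+27=44
- water filter+lantern: weight 9+3=12, value 16+27=43
Best: 83 pts.

83 pts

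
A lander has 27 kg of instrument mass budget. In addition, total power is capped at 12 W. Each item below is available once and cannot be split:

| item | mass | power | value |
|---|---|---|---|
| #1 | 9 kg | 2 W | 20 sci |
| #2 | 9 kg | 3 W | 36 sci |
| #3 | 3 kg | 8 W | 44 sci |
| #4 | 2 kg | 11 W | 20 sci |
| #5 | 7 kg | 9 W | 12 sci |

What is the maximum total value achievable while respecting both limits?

80 sci

Feasible sets respecting both limits:
- #2+#3: mass 12, power 11, value 80
- #1+#3: mass 12, power 10, value 64
- #1+#2: mass 18, power 5, value 56
Best: 80 sci.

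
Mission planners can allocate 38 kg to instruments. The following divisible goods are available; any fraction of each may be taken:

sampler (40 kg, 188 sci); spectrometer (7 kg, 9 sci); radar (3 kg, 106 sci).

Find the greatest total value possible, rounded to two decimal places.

Take in order of value per unit:
- radar (106/3 per unit): all 3 → value 106, running total 106.00
- sampler (188/40 per unit): 35 of 40 → value 35×188/40 = 164.5000, running total 270.50
Total 270.50.

270.50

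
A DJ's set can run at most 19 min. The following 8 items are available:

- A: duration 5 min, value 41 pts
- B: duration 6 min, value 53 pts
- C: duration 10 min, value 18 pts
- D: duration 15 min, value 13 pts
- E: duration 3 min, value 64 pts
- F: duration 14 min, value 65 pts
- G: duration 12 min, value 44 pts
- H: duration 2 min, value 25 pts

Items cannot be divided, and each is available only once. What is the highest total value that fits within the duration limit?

183 pts

Check high-value combinations within 19 min:
- A+B+E+H: duration 5+6+3+2=16, value 41+53+64+25=183
- A+B+E: duration 5+6+3=14, value 41+53+64=158
- E+F+H: duration 3+14+2=19, value 64+65+25=154
- B+E+H: duration 6+3+2=11, value 53+64+25=142
Best: 183 pts.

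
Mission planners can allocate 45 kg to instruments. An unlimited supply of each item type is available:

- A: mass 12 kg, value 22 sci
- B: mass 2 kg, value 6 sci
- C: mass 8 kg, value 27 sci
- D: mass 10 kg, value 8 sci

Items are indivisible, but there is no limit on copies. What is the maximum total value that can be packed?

Best value-per-unit is C at 27/8; filling with it alone gives 5×27 = 135.
Optimal mix: 2×B + 5×C → mass 44, value 147.

147 sci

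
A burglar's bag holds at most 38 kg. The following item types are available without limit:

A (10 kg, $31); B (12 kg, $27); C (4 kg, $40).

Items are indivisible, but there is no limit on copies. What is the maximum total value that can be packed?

Best value-per-unit is C at 40/4, and filling with it alone uses weight 9×4=36. No mix of the others beats 9×40 = 360.

$360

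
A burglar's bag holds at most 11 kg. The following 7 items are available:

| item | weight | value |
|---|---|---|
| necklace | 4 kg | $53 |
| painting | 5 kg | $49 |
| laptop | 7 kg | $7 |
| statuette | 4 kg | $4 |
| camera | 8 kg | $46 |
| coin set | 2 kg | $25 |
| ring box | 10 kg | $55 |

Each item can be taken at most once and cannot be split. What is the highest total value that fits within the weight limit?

Check high-value combinations within 11 kg:
- necklace+painting+coin set: weight 4+5+2=11, value 53+49+25=127
- necklace+painting: weight 4+5=9, value 53+49=102
- necklace+statuette+coin set: weight 4+4+2=10, value 53+4+25=82
- necklace+coin set: weight 4+2=6, value 53+25=78
- painting+statuette+coin set: weight 5+4+2=11, value 49+4+25=78
Best: $127.

$127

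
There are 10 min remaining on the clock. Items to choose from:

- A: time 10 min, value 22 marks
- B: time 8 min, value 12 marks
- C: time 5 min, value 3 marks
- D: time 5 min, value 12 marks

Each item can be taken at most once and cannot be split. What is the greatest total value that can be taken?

22 marks

Check high-value combinations within 10 min:
- A: time 10, value 22
- C+D: time 5+5=10, value 3+12=15
- D: time 5, value 12
- B: time 8, value 12
- C: time 5, value 3
Best: 22 marks.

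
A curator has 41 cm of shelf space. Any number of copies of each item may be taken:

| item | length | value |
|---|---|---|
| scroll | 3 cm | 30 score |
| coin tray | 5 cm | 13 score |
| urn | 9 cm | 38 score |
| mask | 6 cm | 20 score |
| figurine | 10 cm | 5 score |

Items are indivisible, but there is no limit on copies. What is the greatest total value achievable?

390 score

Best value-per-unit is scroll at 30/3, and filling with it alone uses length 13×3=39. No mix of the others beats 13×30 = 390.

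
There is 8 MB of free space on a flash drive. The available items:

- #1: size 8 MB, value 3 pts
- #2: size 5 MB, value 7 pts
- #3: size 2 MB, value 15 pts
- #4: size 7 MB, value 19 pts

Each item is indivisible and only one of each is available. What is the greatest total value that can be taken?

22 pts

Check high-value combinations within 8 MB:
- #2+#3: size 5+2=7, value 7+15=22
- #4: size 7, value 19
- #3: size 2, value 15
- #2: size 5, value 7
- #1: size 8, value 3
Best: 22 pts.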